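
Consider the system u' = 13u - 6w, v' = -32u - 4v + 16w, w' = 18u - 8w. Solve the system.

u(t) = K_1e^(t) - 2K_3e^(4t), v(t) = K_2e^(-4t) + 2K_3e^(4t), w(t) = 2K_1e^(t) - 3K_3e^(4t)

Coefficient matrix A = [[13, 0, -6], [-32, -4, 16], [18, 0, -8]].
det(A - λI) = 0 gives eigenvalues λ = 1, -4, 4.
For λ=1: eigenvector (1,0,2).
For λ=-4: eigenvector (0,1,0).
For λ=4: eigenvector (-2,2,-3).
General solution: K_1e^(t)(1,0,2) + K_2e^(-4t)(0,1,0) + K_3e^(4t)(-2,2,-3).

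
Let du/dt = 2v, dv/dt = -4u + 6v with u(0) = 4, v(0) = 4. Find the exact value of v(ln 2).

A = [[0,2],[-4,6]]; eigenvalues λ = 4, 2.
Eigenvectors: (-1,-2) for λ=4, (1,1) for λ=2.
From the initial condition, c_1 = 0, c_2 = 4.
v(ln 2) = (0)(2^4)(-2) + (4)(2^2)(1) = 16.

16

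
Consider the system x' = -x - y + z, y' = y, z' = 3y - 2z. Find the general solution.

x(t) = c_1e^(-t) - c_3e^(-2t), y(t) = c_2e^(t), z(t) = c_2e^(t) + c_3e^(-2t)

Coefficient matrix A = [[-1, -1, 1], [0, 1, 0], [0, 3, -2]].
det(A - λI) = 0 gives eigenvalues λ = -1, 1, -2.
For λ=-1: eigenvector (1,0,0).
For λ=1: eigenvector (0,1,1).
For λ=-2: eigenvector (-1,0,1).
General solution: c_1e^(-t)(1,0,0) + c_2e^(t)(0,1,1) + c_3e^(-2t)(-1,0,1).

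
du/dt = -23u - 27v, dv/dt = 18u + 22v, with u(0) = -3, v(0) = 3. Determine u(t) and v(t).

u(t) = -3e^(4t), v(t) = 3e^(4t)

Coefficient matrix A = [[-23, -27], [18, 22]].
Characteristic polynomial det(A - λI) = λ^2 + λ - 20 = 0.
Eigenvalues λ = -5, 4.
For λ=-5: (A-λI) row 1 is [-18, -27], so an eigenvector is (-3, 2).
For λ=4: (A-λI) row 1 is [-27, -27], so an eigenvector is (-1, 1).
General solution: c_1e^(-5t)(-3,2) + c_2e^(4t)(-1,1).
Applying u(0)=-3, v(0)=3 gives c_1=0, c_2=3.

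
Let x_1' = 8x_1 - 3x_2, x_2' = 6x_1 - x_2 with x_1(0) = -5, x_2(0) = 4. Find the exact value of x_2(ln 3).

A = [[8,-3],[6,-1]]; eigenvalues λ = 5, 2.
Eigenvectors: (-1,-1) for λ=5, (-1,-2) for λ=2.
From the initial condition, c_1 = 14, c_2 = -9.
x_2(ln 3) = (14)(3^5)(-1) + (-9)(3^2)(-2) = -3240.

-3240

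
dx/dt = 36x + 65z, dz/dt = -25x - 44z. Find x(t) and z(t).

Coefficient matrix A = [[36, 65], [-25, -44]].
Characteristic polynomial det(A - λI) = λ^2 + 8λ + 41 = 0.
Eigenvalues λ = -4 ± 5i (complex conjugate pair).
For λ=-4+5i: an eigenvector is (3,-2) - i(-2,1) = (3 + 2i, -2 - i).
A real fundamental pair from Re and Im of e^((-4+5i)t)v: X_1 = e^(-4t)(cos(5t)·(3,-2) + sin(5t)·(-2,1)), X_2 = e^(-4t)(sin(5t)·(3,-2) - cos(5t)·(-2,1)).
General solution: C_1X_1 + C_2X_2.

x(t) = -2C_1e^(-4t)sin(5t) + 3C_1e^(-4t)cos(5t) + 3C_2e^(-4t)sin(5t) + 2C_2e^(-4t)cos(5t), z(t) = C_1e^(-4t)sin(5t) - 2C_1e^(-4t)cos(5t) - 2C_2e^(-4t)sin(5t) - C_2e^(-4t)cos(5t)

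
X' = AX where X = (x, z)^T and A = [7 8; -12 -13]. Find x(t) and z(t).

x(t) = K_1e^(-t) + 2K_2e^(-5t), z(t) = -K_1e^(-t) - 3K_2e^(-5t)

Coefficient matrix A = [[7, 8], [-12, -13]].
Characteristic polynomial det(A - λI) = λ^2 + 6λ + 5 = 0.
Eigenvalues λ = -1, -5.
For λ=-1: (A-λI) row 1 is [8, 8], so an eigenvector is (1, -1).
For λ=-5: (A-λI) row 1 is [12, 8], so an eigenvector is (2, -3).
General solution: K_1e^(-t)(1,-1) + K_2e^(-5t)(2,-3).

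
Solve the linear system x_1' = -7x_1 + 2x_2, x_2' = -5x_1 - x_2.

Coefficient matrix A = [[-7, 2], [-5, -1]].
Characteristic polynomial det(A - λI) = λ^2 + 8λ + 17 = 0.
Eigenvalues λ = -4 ± i (complex conjugate pair).
For λ=-4+i: an eigenvector is (-1,-2) - i(-1,-1) = (-1 + i, -2 + i).
A real fundamental pair from Re and Im of e^((-4+i)t)v: X_1 = e^(-4t)(cos(t)·(-1,-2) + sin(t)·(-1,-1)), X_2 = e^(-4t)(sin(t)·(-1,-2) - cos(t)·(-1,-1)).
General solution: C_1X_1 + C_2X_2.

x_1(t) = -C_1e^(-4t)sin(t) - C_1e^(-4t)cos(t) - C_2e^(-4t)sin(t) + C_2e^(-4t)cos(t), x_2(t) = -C_1e^(-4t)sin(t) - 2C_1e^(-4t)cos(t) - 2C_2e^(-4t)sin(t) + C_2e^(-4t)cos(t)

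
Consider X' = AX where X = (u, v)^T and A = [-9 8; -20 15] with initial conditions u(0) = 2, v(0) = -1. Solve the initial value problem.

u(t) = -8e^(3t)sin(4t) + 2e^(3t)cos(4t), v(t) = -13e^(3t)sin(4t) - e^(3t)cos(4t)

Coefficient matrix A = [[-9, 8], [-20, 15]].
Characteristic polynomial det(A - λI) = λ^2 - 6λ + 25 = 0.
Eigenvalues λ = 3 ± 4i (complex conjugate pair).
For λ=3+4i: an eigenvector is (1,1) - i(-1,-2) = (1 + i, 1 + 2i).
A real fundamental pair from Re and Im of e^((3+4i)t)v: X_1 = e^(3t)(cos(4t)·(1,1) + sin(4t)·(-1,-2)), X_2 = e^(3t)(sin(4t)·(1,1) - cos(4t)·(-1,-2)).
General solution: K_1X_1 + K_2X_2.
Applying u(0)=2, v(0)=-1 gives K_1=5, K_2=-3.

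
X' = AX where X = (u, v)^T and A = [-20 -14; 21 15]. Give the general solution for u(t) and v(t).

u(t) = c_1e^(-6t) - 2c_2e^(t), v(t) = -c_1e^(-6t) + 3c_2e^(t)

Coefficient matrix A = [[-20, -14], [21, 15]].
Characteristic polynomial det(A - λI) = λ^2 + 5λ - 6 = 0.
Eigenvalues λ = -6, 1.
For λ=-6: (A-λI) row 1 is [-14, -14], so an eigenvector is (1, -1).
For λ=1: (A-λI) row 1 is [-21, -14], so an eigenvector is (-2, 3).
General solution: c_1e^(-6t)(1,-1) + c_2e^(t)(-2,3).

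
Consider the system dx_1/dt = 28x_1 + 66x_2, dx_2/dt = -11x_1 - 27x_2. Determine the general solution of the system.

x_1(t) = 2c_1e^(-5t) + 3c_2e^(6t), x_2(t) = -c_1e^(-5t) - c_2e^(6t)

Coefficient matrix A = [[28, 66], [-11, -27]].
Characteristic polynomial det(A - λI) = λ^2 - λ - 30 = 0.
Eigenvalues λ = -5, 6.
For λ=-5: (A-λI) row 1 is [33, 66], so an eigenvector is (2, -1).
For λ=6: (A-λI) row 1 is [22, 66], so an eigenvector is (3, -1).
General solution: c_1e^(-5t)(2,-1) + c_2e^(6t)(3,-1).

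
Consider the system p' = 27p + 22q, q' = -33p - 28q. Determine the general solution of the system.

Coefficient matrix A = [[27, 22], [-33, -28]].
Characteristic polynomial det(A - λI) = λ^2 + λ - 30 = 0.
Eigenvalues λ = 5, -6.
For λ=5: (A-λI) row 1 is [22, 22], so an eigenvector is (-1, 1).
For λ=-6: (A-λI) row 1 is [33, 22], so an eigenvector is (2, -3).
General solution: c_1e^(5t)(-1,1) + c_2e^(-6t)(2,-3).

p(t) = -c_1e^(5t) + 2c_2e^(-6t), q(t) = c_1e^(5t) - 3c_2e^(-6t)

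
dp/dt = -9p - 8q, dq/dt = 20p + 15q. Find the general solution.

p(t) = -c_1e^(3t)sin(4t) - c_1e^(3t)cos(4t) - c_2e^(3t)sin(4t) + c_2e^(3t)cos(4t), q(t) = c_1e^(3t)sin(4t) + 2c_1e^(3t)cos(4t) + 2c_2e^(3t)sin(4t) - c_2e^(3t)cos(4t)

Coefficient matrix A = [[-9, -8], [20, 15]].
Characteristic polynomial det(A - λI) = λ^2 - 6λ + 25 = 0.
Eigenvalues λ = 3 ± 4i (complex conjugate pair).
For λ=3+4i: an eigenvector is (-1,2) - i(-1,1) = (-1 + i, 2 - i).
A real fundamental pair from Re and Im of e^((3+4i)t)v: X_1 = e^(3t)(cos(4t)·(-1,2) + sin(4t)·(-1,1)), X_2 = e^(3t)(sin(4t)·(-1,2) - cos(4t)·(-1,1)).
General solution: c_1X_1 + c_2X_2.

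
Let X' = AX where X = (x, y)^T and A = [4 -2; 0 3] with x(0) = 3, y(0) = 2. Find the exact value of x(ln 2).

A = [[4,-2],[0,3]]; eigenvalues λ = 3, 4.
Eigenvectors: (2,1) for λ=3, (-1,0) for λ=4.
From the initial condition, c_1 = 2, c_2 = 1.
x(ln 2) = (2)(2^3)(2) + (1)(2^4)(-1) = 16.

16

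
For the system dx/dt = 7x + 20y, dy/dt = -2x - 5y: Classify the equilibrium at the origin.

A = [[7,20],[-2,-5]]; det(A-λI) = λ^2 - 2λ + 5.
λ = 1 ± 2i: positive real part.

unstable spiral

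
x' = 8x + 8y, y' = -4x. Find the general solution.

x(t) = -C_1e^(4t)sin(4t) - C_1e^(4t)cos(4t) - C_2e^(4t)sin(4t) + C_2e^(4t)cos(4t), y(t) = C_1e^(4t)sin(4t) - C_2e^(4t)cos(4t)

Coefficient matrix A = [[8, 8], [-4, 0]].
Characteristic polynomial det(A - λI) = λ^2 - 8λ + 32 = 0.
Eigenvalues λ = 4 ± 4i (complex conjugate pair).
For λ=4+4i: an eigenvector is (-1,0) - i(-1,1) = (-1 + i, 0 - i).
A real fundamental pair from Re and Im of e^((4+4i)t)v: X_1 = e^(4t)(cos(4t)·(-1,0) + sin(4t)·(-1,1)), X_2 = e^(4t)(sin(4t)·(-1,0) - cos(4t)·(-1,1)).
General solution: C_1X_1 + C_2X_2.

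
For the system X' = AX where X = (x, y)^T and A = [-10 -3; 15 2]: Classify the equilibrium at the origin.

A = [[-10,-3],[15,2]]; det(A-λI) = λ^2 + 8λ + 25.
λ = -4 ± 3i: negative real part.

stable spiral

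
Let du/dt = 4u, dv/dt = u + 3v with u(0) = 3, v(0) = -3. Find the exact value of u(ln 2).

48

A = [[4,0],[1,3]]; eigenvalues λ = 3, 4.
Eigenvectors: (0,-1) for λ=3, (1,1) for λ=4.
From the initial condition, c_1 = 6, c_2 = 3.
u(ln 2) = (6)(2^3)(0) + (3)(2^4)(1) = 48.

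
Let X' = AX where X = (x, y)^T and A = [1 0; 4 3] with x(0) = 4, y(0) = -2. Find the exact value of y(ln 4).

352

A = [[1,0],[4,3]]; eigenvalues λ = 3, 1.
Eigenvectors: (0,-1) for λ=3, (-1,2) for λ=1.
From the initial condition, c_1 = -6, c_2 = -4.
y(ln 4) = (-6)(4^3)(-1) + (-4)(4^1)(2) = 352.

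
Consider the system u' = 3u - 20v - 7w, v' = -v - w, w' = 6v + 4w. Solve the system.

u(t) = 3C_1e^(t) + C_2e^(3t) + C_3e^(2t), v(t) = C_1e^(t) - C_3e^(2t), w(t) = -2C_1e^(t) + 3C_3e^(2t)

Coefficient matrix A = [[3, -20, -7], [0, -1, -1], [0, 6, 4]].
det(A - λI) = 0 gives eigenvalues λ = 1, 3, 2.
For λ=1: eigenvector (3,1,-2).
For λ=3: eigenvector (1,0,0).
For λ=2: eigenvector (1,-1,3).
General solution: C_1e^(t)(3,1,-2) + C_2e^(3t)(1,0,0) + C_3e^(2t)(1,-1,3).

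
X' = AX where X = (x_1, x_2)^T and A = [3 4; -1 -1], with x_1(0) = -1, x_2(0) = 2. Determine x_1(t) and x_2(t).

x_1(t) = 6te^(t) - e^(t), x_2(t) = -3te^(t) + 2e^(t)

Coefficient matrix A = [[3, 4], [-1, -1]].
Characteristic polynomial det(A - λI) = λ^2 - 2λ + 1 = 0.
Single eigenvalue λ = 1 with algebraic multiplicity 2.
Eigenvector v = (-2,1); generalized eigenvector w with (A-λI)w=v is (-1,0).
General solution: e^(t)[K_1·v + K_2·(t·v + w)].
Applying x_1(0)=-1, x_2(0)=2 gives K_1=2, K_2=-3.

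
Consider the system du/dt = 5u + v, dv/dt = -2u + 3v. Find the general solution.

u(t) = -K_1e^(4t)sin(t) + K_2e^(4t)cos(t), v(t) = K_1e^(4t)sin(t) - K_1e^(4t)cos(t) - K_2e^(4t)sin(t) - K_2e^(4t)cos(t)

Coefficient matrix A = [[5, 1], [-2, 3]].
Characteristic polynomial det(A - λI) = λ^2 - 8λ + 17 = 0.
Eigenvalues λ = 4 ± i (complex conjugate pair).
For λ=4+i: an eigenvector is (0,-1) - i(-1,1) = (0 + i, -1 - i).
A real fundamental pair from Re and Im of e^((4+i)t)v: X_1 = e^(4t)(cos(t)·(0,-1) + sin(t)·(-1,1)), X_2 = e^(4t)(sin(t)·(0,-1) - cos(t)·(-1,1)).
General solution: K_1X_1 + K_2X_2.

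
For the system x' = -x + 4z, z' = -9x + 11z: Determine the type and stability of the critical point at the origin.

A = [[-1,4],[-9,11]]; det(A-λI) = λ^2 - 10λ + 25.
repeated λ = 5 with a single eigenvector.

unstable improper node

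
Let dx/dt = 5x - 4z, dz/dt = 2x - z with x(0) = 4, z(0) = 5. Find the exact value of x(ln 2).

A = [[5,-4],[2,-1]]; eigenvalues λ = 3, 1.
Eigenvectors: (-2,-1) for λ=3, (1,1) for λ=1.
From the initial condition, c_1 = 1, c_2 = 6.
x(ln 2) = (1)(2^3)(-2) + (6)(2^1)(1) = -4.

-4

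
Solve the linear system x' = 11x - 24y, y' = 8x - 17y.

Coefficient matrix A = [[11, -24], [8, -17]].
Characteristic polynomial det(A - λI) = λ^2 + 6λ + 5 = 0.
Eigenvalues λ = -5, -1.
For λ=-5: (A-λI) row 1 is [16, -24], so an eigenvector is (-3, -2).
For λ=-1: (A-λI) row 1 is [12, -24], so an eigenvector is (2, 1).
General solution: c_1e^(-5t)(-3,-2) + c_2e^(-t)(2,1).

x(t) = -3c_1e^(-5t) + 2c_2e^(-t), y(t) = -2c_1e^(-5t) + c_2e^(-t)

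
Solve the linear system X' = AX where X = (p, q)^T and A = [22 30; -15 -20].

Coefficient matrix A = [[22, 30], [-15, -20]].
Characteristic polynomial det(A - λI) = λ^2 - 2λ + 10 = 0.
Eigenvalues λ = 1 ± 3i (complex conjugate pair).
For λ=1+3i: an eigenvector is (1,-1) - i(-3,2) = (1 + 3i, -1 - 2i).
A real fundamental pair from Re and Im of e^((1+3i)t)v: X_1 = e^(t)(cos(3t)·(1,-1) + sin(3t)·(-3,2)), X_2 = e^(t)(sin(3t)·(1,-1) - cos(3t)·(-3,2)).
General solution: C_1X_1 + C_2X_2.

p(t) = -3C_1e^(t)sin(3t) + C_1e^(t)cos(3t) + C_2e^(t)sin(3t) + 3C_2e^(t)cos(3t), q(t) = 2C_1e^(t)sin(3t) - C_1e^(t)cos(3t) - C_2e^(t)sin(3t) - 2C_2e^(t)cos(3t)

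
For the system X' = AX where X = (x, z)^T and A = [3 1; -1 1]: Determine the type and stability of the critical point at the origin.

unstable improper node

A = [[3,1],[-1,1]]; det(A-λI) = λ^2 - 4λ + 4.
repeated λ = 2 with a single eigenvector.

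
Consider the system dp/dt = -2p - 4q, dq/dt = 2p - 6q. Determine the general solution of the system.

p(t) = -K_1e^(-4t)sin(2t) + K_1e^(-4t)cos(2t) + K_2e^(-4t)sin(2t) + K_2e^(-4t)cos(2t), q(t) = K_1e^(-4t)cos(2t) + K_2e^(-4t)sin(2t)

Coefficient matrix A = [[-2, -4], [2, -6]].
Characteristic polynomial det(A - λI) = λ^2 + 8λ + 20 = 0.
Eigenvalues λ = -4 ± 2i (complex conjugate pair).
For λ=-4+2i: an eigenvector is (1,1) - i(-1,0) = (1 + i, 1).
A real fundamental pair from Re and Im of e^((-4+2i)t)v: X_1 = e^(-4t)(cos(2t)·(1,1) + sin(2t)·(-1,0)), X_2 = e^(-4t)(sin(2t)·(1,1) - cos(2t)·(-1,0)).
General solution: K_1X_1 + K_2X_2.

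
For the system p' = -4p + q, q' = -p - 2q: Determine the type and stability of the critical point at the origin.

stable improper node

A = [[-4,1],[-1,-2]]; det(A-λI) = λ^2 + 6λ + 9.
repeated λ = -3 with a single eigenvector.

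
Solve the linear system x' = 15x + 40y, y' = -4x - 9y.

Coefficient matrix A = [[15, 40], [-4, -9]].
Characteristic polynomial det(A - λI) = λ^2 - 6λ + 25 = 0.
Eigenvalues λ = 3 ± 4i (complex conjugate pair).
For λ=3+4i: an eigenvector is (-1,0) - i(-3,1) = (-1 + 3i, 0 - i).
A real fundamental pair from Re and Im of e^((3+4i)t)v: X_1 = e^(3t)(cos(4t)·(-1,0) + sin(4t)·(-3,1)), X_2 = e^(3t)(sin(4t)·(-1,0) - cos(4t)·(-3,1)).
General solution: c_1X_1 + c_2X_2.

x(t) = -3c_1e^(3t)sin(4t) - c_1e^(3t)cos(4t) - c_2e^(3t)sin(4t) + 3c_2e^(3t)cos(4t), y(t) = c_1e^(3t)sin(4t) - c_2e^(3t)cos(4t)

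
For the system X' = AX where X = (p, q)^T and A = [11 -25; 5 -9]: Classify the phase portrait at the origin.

A = [[11,-25],[5,-9]]; det(A-λI) = λ^2 - 2λ + 26.
λ = 1 ± 5i: positive real part.

unstable spiral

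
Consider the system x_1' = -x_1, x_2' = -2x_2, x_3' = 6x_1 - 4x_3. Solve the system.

Coefficient matrix A = [[-1, 0, 0], [0, -2, 0], [6, 0, -4]].
det(A - λI) = 0 gives eigenvalues λ = -2, -1, -4.
For λ=-2: eigenvector (0,1,0).
For λ=-1: eigenvector (1,0,2).
For λ=-4: eigenvector (0,0,1).
General solution: K_1e^(-2t)(0,1,0) + K_2e^(-t)(1,0,2) + K_3e^(-4t)(0,0,1).

x_1(t) = K_2e^(-t), x_2(t) = K_1e^(-2t), x_3(t) = 2K_2e^(-t) + K_3e^(-4t)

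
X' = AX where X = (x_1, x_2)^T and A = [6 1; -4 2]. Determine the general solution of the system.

x_1(t) = K_1e^(4t) + K_2te^(4t), x_2(t) = -2K_1e^(4t) - 2K_2te^(4t) + K_2e^(4t)

Coefficient matrix A = [[6, 1], [-4, 2]].
Characteristic polynomial det(A - λI) = λ^2 - 8λ + 16 = 0.
Single eigenvalue λ = 4 with algebraic multiplicity 2.
Eigenvector v = (1,-2); generalized eigenvector w with (A-λI)w=v is (0,1).
General solution: e^(4t)[K_1·v + K_2·(t·v + w)].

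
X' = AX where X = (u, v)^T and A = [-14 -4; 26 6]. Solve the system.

Coefficient matrix A = [[-14, -4], [26, 6]].
Characteristic polynomial det(A - λI) = λ^2 + 8λ + 20 = 0.
Eigenvalues λ = -4 ± 2i (complex conjugate pair).
For λ=-4+2i: an eigenvector is (-1,2) - i(1,-3) = (-1 - i, 2 + 3i).
A real fundamental pair from Re and Im of e^((-4+2i)t)v: X_1 = e^(-4t)(cos(2t)·(-1,2) + sin(2t)·(1,-3)), X_2 = e^(-4t)(sin(2t)·(-1,2) - cos(2t)·(1,-3)).
General solution: K_1X_1 + K_2X_2.

u(t) = K_1e^(-4t)sin(2t) - K_1e^(-4t)cos(2t) - K_2e^(-4t)sin(2t) - K_2e^(-4t)cos(2t), v(t) = -3K_1e^(-4t)sin(2t) + 2K_1e^(-4t)cos(2t) + 2K_2e^(-4t)sin(2t) + 3K_2e^(-4t)cos(2t)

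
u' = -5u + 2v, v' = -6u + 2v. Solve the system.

Coefficient matrix A = [[-5, 2], [-6, 2]].
Characteristic polynomial det(A - λI) = λ^2 + 3λ + 2 = 0.
Eigenvalues λ = -1, -2.
For λ=-1: (A-λI) row 1 is [-4, 2], so an eigenvector is (-1, -2).
For λ=-2: (A-λI) row 1 is [-3, 2], so an eigenvector is (-2, -3).
General solution: C_1e^(-t)(-1,-2) + C_2e^(-2t)(-2,-3).

u(t) = -C_1e^(-t) - 2C_2e^(-2t), v(t) = -2C_1e^(-t) - 3C_2e^(-2t)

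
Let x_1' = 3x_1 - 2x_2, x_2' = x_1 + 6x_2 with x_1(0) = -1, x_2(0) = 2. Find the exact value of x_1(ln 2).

-64

A = [[3,-2],[1,6]]; eigenvalues λ = 5, 4.
Eigenvectors: (1,-1) for λ=5, (2,-1) for λ=4.
From the initial condition, c_1 = -3, c_2 = 1.
x_1(ln 2) = (-3)(2^5)(1) + (1)(2^4)(2) = -64.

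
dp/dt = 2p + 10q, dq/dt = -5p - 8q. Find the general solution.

Coefficient matrix A = [[2, 10], [-5, -8]].
Characteristic polynomial det(A - λI) = λ^2 + 6λ + 34 = 0.
Eigenvalues λ = -3 ± 5i (complex conjugate pair).
For λ=-3+5i: an eigenvector is (-1,1) - i(1,0) = (-1 - i, 1).
A real fundamental pair from Re and Im of e^((-3+5i)t)v: X_1 = e^(-3t)(cos(5t)·(-1,1) + sin(5t)·(1,0)), X_2 = e^(-3t)(sin(5t)·(-1,1) - cos(5t)·(1,0)).
General solution: C_1X_1 + C_2X_2.

p(t) = C_1e^(-3t)sin(5t) - C_1e^(-3t)cos(5t) - C_2e^(-3t)sin(5t) - C_2e^(-3t)cos(5t), q(t) = C_1e^(-3t)cos(5t) + C_2e^(-3t)sin(5t)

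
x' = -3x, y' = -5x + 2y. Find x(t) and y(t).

x(t) = C_2e^(-3t), y(t) = -C_1e^(2t) + C_2e^(-3t)

Coefficient matrix A = [[-3, 0], [-5, 2]].
Characteristic polynomial det(A - λI) = λ^2 + λ - 6 = 0.
Eigenvalues λ = 2, -3.
For λ=2: (A-λI) row 1 is [-5, 0], so an eigenvector is (0, -1).
For λ=-3: (A-λI) row 2 is [-5, 5], so an eigenvector is (1, 1).
General solution: C_1e^(2t)(0,-1) + C_2e^(-3t)(1,1).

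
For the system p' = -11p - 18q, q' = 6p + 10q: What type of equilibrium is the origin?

A = [[-11,-18],[6,10]]; det(A-λI) = λ^2 + λ - 2.
λ = 1, -2: opposite signs.

saddle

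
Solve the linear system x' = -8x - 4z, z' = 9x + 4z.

x(t) = -2C_1e^(-2t) - 2C_2te^(-2t) + C_2e^(-2t), z(t) = 3C_1e^(-2t) + 3C_2te^(-2t) - C_2e^(-2t)

Coefficient matrix A = [[-8, -4], [9, 4]].
Characteristic polynomial det(A - λI) = λ^2 + 4λ + 4 = 0.
Single eigenvalue λ = -2 with algebraic multiplicity 2.
Eigenvector v = (-2,3); generalized eigenvector w with (A-λI)w=v is (1,-1).
General solution: e^(-2t)[C_1·v + C_2·(t·v + w)].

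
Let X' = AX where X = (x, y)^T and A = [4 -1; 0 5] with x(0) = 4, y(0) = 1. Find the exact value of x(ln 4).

256

A = [[4,-1],[0,5]]; eigenvalues λ = 5, 4.
Eigenvectors: (-1,1) for λ=5, (1,0) for λ=4.
From the initial condition, c_1 = 1, c_2 = 5.
x(ln 4) = (1)(4^5)(-1) + (5)(4^4)(1) = 256.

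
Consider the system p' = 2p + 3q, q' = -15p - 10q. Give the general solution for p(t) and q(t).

p(t) = C_1e^(-4t)sin(3t) - C_2e^(-4t)cos(3t), q(t) = -2C_1e^(-4t)sin(3t) + C_1e^(-4t)cos(3t) + C_2e^(-4t)sin(3t) + 2C_2e^(-4t)cos(3t)

Coefficient matrix A = [[2, 3], [-15, -10]].
Characteristic polynomial det(A - λI) = λ^2 + 8λ + 25 = 0.
Eigenvalues λ = -4 ± 3i (complex conjugate pair).
For λ=-4+3i: an eigenvector is (0,1) - i(1,-2) = (0 - i, 1 + 2i).
A real fundamental pair from Re and Im of e^((-4+3i)t)v: X_1 = e^(-4t)(cos(3t)·(0,1) + sin(3t)·(1,-2)), X_2 = e^(-4t)(sin(3t)·(0,1) - cos(3t)·(1,-2)).
General solution: C_1X_1 + C_2X_2.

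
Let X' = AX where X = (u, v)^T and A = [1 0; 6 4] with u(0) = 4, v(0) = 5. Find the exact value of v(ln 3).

A = [[1,0],[6,4]]; eigenvalues λ = 4, 1.
Eigenvectors: (0,-1) for λ=4, (-1,2) for λ=1.
From the initial condition, c_1 = -13, c_2 = -4.
v(ln 3) = (-13)(3^4)(-1) + (-4)(3^1)(2) = 1029.

1029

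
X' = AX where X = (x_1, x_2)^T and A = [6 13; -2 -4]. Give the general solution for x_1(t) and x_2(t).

Coefficient matrix A = [[6, 13], [-2, -4]].
Characteristic polynomial det(A - λI) = λ^2 - 2λ + 2 = 0.
Eigenvalues λ = 1 ± i (complex conjugate pair).
For λ=1+i: an eigenvector is (3,-1) - i(2,-1) = (3 - 2i, -1 + i).
A real fundamental pair from Re and Im of e^((1+i)t)v: X_1 = e^(t)(cos(t)·(3,-1) + sin(t)·(2,-1)), X_2 = e^(t)(sin(t)·(3,-1) - cos(t)·(2,-1)).
General solution: K_1X_1 + K_2X_2.

x_1(t) = 2K_1e^(t)sin(t) + 3K_1e^(t)cos(t) + 3K_2e^(t)sin(t) - 2K_2e^(t)cos(t), x_2(t) = -K_1e^(t)sin(t) - K_1e^(t)cos(t) - K_2e^(t)sin(t) + K_2e^(t)cos(t)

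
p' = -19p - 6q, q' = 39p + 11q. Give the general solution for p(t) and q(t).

p(t) = -c_1e^(-4t)sin(3t) + c_1e^(-4t)cos(3t) + c_2e^(-4t)sin(3t) + c_2e^(-4t)cos(3t), q(t) = 3c_1e^(-4t)sin(3t) - 2c_1e^(-4t)cos(3t) - 2c_2e^(-4t)sin(3t) - 3c_2e^(-4t)cos(3t)

Coefficient matrix A = [[-19, -6], [39, 11]].
Characteristic polynomial det(A - λI) = λ^2 + 8λ + 25 = 0.
Eigenvalues λ = -4 ± 3i (complex conjugate pair).
For λ=-4+3i: an eigenvector is (1,-2) - i(-1,3) = (1 + i, -2 - 3i).
A real fundamental pair from Re and Im of e^((-4+3i)t)v: X_1 = e^(-4t)(cos(3t)·(1,-2) + sin(3t)·(-1,3)), X_2 = e^(-4t)(sin(3t)·(1,-2) - cos(3t)·(-1,3)).
General solution: c_1X_1 + c_2X_2.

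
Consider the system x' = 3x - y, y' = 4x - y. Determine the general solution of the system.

Coefficient matrix A = [[3, -1], [4, -1]].
Characteristic polynomial det(A - λI) = λ^2 - 2λ + 1 = 0.
Single eigenvalue λ = 1 with algebraic multiplicity 2.
Eigenvector v = (1,2); generalized eigenvector w with (A-λI)w=v is (0,-1).
General solution: e^(t)[K_1·v + K_2·(t·v + w)].

x(t) = K_1e^(t) + K_2te^(t), y(t) = 2K_1e^(t) + 2K_2te^(t) - K_2e^(t)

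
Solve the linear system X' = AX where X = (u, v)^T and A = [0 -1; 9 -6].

Coefficient matrix A = [[0, -1], [9, -6]].
Characteristic polynomial det(A - λI) = λ^2 + 6λ + 9 = 0.
Single eigenvalue λ = -3 with algebraic multiplicity 2.
Eigenvector v = (-1,-3); generalized eigenvector w with (A-λI)w=v is (0,1).
General solution: e^(-3t)[K_1·v + K_2·(t·v + w)].

u(t) = -K_1e^(-3t) - K_2te^(-3t), v(t) = -3K_1e^(-3t) - 3K_2te^(-3t) + K_2e^(-3t)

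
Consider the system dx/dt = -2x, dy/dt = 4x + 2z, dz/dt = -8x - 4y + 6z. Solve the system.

Coefficient matrix A = [[-2, 0, 0], [4, 0, 2], [-8, -4, 6]].
det(A - λI) = 0 gives eigenvalues λ = 4, -2, 2.
For λ=4: eigenvector (0,-1,-2).
For λ=-2: eigenvector (1,-2,0).
For λ=2: eigenvector (0,1,1).
General solution: c_1e^(4t)(0,-1,-2) + c_2e^(-2t)(1,-2,0) + c_3e^(2t)(0,1,1).

x(t) = c_2e^(-2t), y(t) = -c_1e^(4t) - 2c_2e^(-2t) + c_3e^(2t), z(t) = -2c_1e^(4t) + c_3e^(2t)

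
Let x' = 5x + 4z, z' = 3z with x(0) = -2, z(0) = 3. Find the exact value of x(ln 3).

810

A = [[5,4],[0,3]]; eigenvalues λ = 5, 3.
Eigenvectors: (-1,0) for λ=5, (2,-1) for λ=3.
From the initial condition, c_1 = -4, c_2 = -3.
x(ln 3) = (-4)(3^5)(-1) + (-3)(3^3)(2) = 810.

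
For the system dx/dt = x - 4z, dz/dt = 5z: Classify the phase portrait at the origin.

unstable node

A = [[1,-4],[0,5]]; det(A-λI) = λ^2 - 6λ + 5.
λ = 5, 1: both positive.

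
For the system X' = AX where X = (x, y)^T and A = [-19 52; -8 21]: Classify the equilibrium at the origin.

A = [[-19,52],[-8,21]]; det(A-λI) = λ^2 - 2λ + 17.
λ = 1 ± 4i: positive real part.

unstable spiral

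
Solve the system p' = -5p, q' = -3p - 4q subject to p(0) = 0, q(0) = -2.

p(t) = 0, q(t) = -2e^(-4t)

Coefficient matrix A = [[-5, 0], [-3, -4]].
Characteristic polynomial det(A - λI) = λ^2 + 9λ + 20 = 0.
Eigenvalues λ = -4, -5.
For λ=-4: (A-λI) row 1 is [-1, 0], so an eigenvector is (0, 1).
For λ=-5: (A-λI) row 2 is [-3, 1], so an eigenvector is (-1, -3).
General solution: c_1e^(-4t)(0,1) + c_2e^(-5t)(-1,-3).
Applying p(0)=0, q(0)=-2 gives c_1=-2, c_2=0.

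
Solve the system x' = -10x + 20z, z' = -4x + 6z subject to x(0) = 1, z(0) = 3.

Coefficient matrix A = [[-10, 20], [-4, 6]].
Characteristic polynomial det(A - λI) = λ^2 + 4λ + 20 = 0.
Eigenvalues λ = -2 ± 4i (complex conjugate pair).
For λ=-2+4i: an eigenvector is (-2,-1) - i(-1,0) = (-2 + i, -1).
A real fundamental pair from Re and Im of e^((-2+4i)t)v: X_1 = e^(-2t)(cos(4t)·(-2,-1) + sin(4t)·(-1,0)), X_2 = e^(-2t)(sin(4t)·(-2,-1) - cos(4t)·(-1,0)).
General solution: c_1X_1 + c_2X_2.
Applying x(0)=1, z(0)=3 gives c_1=-3, c_2=-5.

x(t) = 13e^(-2t)sin(4t) + e^(-2t)cos(4t), z(t) = 5e^(-2t)sin(4t) + 3e^(-2t)cos(4t)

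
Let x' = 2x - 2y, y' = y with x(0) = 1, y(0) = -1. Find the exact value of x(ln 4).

40

A = [[2,-2],[0,1]]; eigenvalues λ = 1, 2.
Eigenvectors: (2,1) for λ=1, (1,0) for λ=2.
From the initial condition, c_1 = -1, c_2 = 3.
x(ln 4) = (-1)(4^1)(2) + (3)(4^2)(1) = 40.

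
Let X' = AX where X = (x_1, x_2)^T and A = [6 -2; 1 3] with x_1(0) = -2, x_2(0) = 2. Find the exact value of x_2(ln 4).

-2560

A = [[6,-2],[1,3]]; eigenvalues λ = 5, 4.
Eigenvectors: (2,1) for λ=5, (-1,-1) for λ=4.
From the initial condition, c_1 = -4, c_2 = -6.
x_2(ln 4) = (-4)(4^5)(1) + (-6)(4^4)(-1) = -2560.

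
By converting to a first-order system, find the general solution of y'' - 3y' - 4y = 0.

Let x_1 = y, x_2 = y'. Then x_1' = x_2 and x_2' = 4x_1 + 3x_2.
A = [[0,1],[4,3]]; det(A-λI) = λ^2 - 3λ - 4.
Eigenvalues λ = -1, 4 with eigenvectors (1,-1), (1,4).

y(t) = c_1e^(-t) + c_2e^(4t)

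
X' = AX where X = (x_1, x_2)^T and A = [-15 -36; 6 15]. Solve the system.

Coefficient matrix A = [[-15, -36], [6, 15]].
Characteristic polynomial det(A - λI) = λ^2 - 9 = 0.
Eigenvalues λ = -3, 3.
For λ=-3: (A-λI) row 1 is [-12, -36], so an eigenvector is (-3, 1).
For λ=3: (A-λI) row 1 is [-18, -36], so an eigenvector is (2, -1).
General solution: K_1e^(-3t)(-3,1) + K_2e^(3t)(2,-1).

x_1(t) = -3K_1e^(-3t) + 2K_2e^(3t), x_2(t) = K_1e^(-3t) - K_2e^(3t)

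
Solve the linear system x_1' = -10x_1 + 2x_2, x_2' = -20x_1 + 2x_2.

Coefficient matrix A = [[-10, 2], [-20, 2]].
Characteristic polynomial det(A - λI) = λ^2 + 8λ + 20 = 0.
Eigenvalues λ = -4 ± 2i (complex conjugate pair).
For λ=-4+2i: an eigenvector is (0,-1) - i(-1,-3) = (0 + i, -1 + 3i).
A real fundamental pair from Re and Im of e^((-4+2i)t)v: X_1 = e^(-4t)(cos(2t)·(0,-1) + sin(2t)·(-1,-3)), X_2 = e^(-4t)(sin(2t)·(0,-1) - cos(2t)·(-1,-3)).
General solution: C_1X_1 + C_2X_2.

x_1(t) = -C_1e^(-4t)sin(2t) + C_2e^(-4t)cos(2t), x_2(t) = -3C_1e^(-4t)sin(2t) - C_1e^(-4t)cos(2t) - C_2e^(-4t)sin(2t) + 3C_2e^(-4t)cos(2t)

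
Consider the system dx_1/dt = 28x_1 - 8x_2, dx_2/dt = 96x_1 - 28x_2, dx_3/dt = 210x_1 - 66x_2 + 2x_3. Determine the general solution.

Coefficient matrix A = [[28, -8, 0], [96, -28, 0], [210, -66, 2]].
det(A - λI) = 0 gives eigenvalues λ = 4, -4, 2.
For λ=4: eigenvector (1,3,6).
For λ=-4: eigenvector (1,4,9).
For λ=2: eigenvector (0,0,1).
General solution: C_1e^(4t)(1,3,6) + C_2e^(-4t)(1,4,9) + C_3e^(2t)(0,0,1).

x_1(t) = C_1e^(4t) + C_2e^(-4t), x_2(t) = 3C_1e^(4t) + 4C_2e^(-4t), x_3(t) = 6C_1e^(4t) + 9C_2e^(-4t) + C_3e^(2t)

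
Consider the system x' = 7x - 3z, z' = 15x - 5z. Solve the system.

x(t) = K_1e^(t)cos(3t) + K_2e^(t)sin(3t), z(t) = K_1e^(t)sin(3t) + 2K_1e^(t)cos(3t) + 2K_2e^(t)sin(3t) - K_2e^(t)cos(3t)

Coefficient matrix A = [[7, -3], [15, -5]].
Characteristic polynomial det(A - λI) = λ^2 - 2λ + 10 = 0.
Eigenvalues λ = 1 ± 3i (complex conjugate pair).
For λ=1+3i: an eigenvector is (1,2) - i(0,1) = (1, 2 - i).
A real fundamental pair from Re and Im of e^((1+3i)t)v: X_1 = e^(t)(cos(3t)·(1,2) + sin(3t)·(0,1)), X_2 = e^(t)(sin(3t)·(1,2) - cos(3t)·(0,1)).
General solution: K_1X_1 + K_2X_2.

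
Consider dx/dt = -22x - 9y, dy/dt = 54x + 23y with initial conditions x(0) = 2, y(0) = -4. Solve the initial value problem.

Coefficient matrix A = [[-22, -9], [54, 23]].
Characteristic polynomial det(A - λI) = λ^2 - λ - 20 = 0.
Eigenvalues λ = -4, 5.
For λ=-4: (A-λI) row 1 is [-18, -9], so an eigenvector is (1, -2).
For λ=5: (A-λI) row 1 is [-27, -9], so an eigenvector is (-1, 3).
General solution: C_1e^(-4t)(1,-2) + C_2e^(5t)(-1,3).
Applying x(0)=2, y(0)=-4 gives C_1=2, C_2=0.

x(t) = 2e^(-4t), y(t) = -4e^(-4t)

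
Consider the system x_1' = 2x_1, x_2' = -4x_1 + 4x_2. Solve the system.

x_1(t) = -c_2e^(2t), x_2(t) = c_1e^(4t) - 2c_2e^(2t)

Coefficient matrix A = [[2, 0], [-4, 4]].
Characteristic polynomial det(A - λI) = λ^2 - 6λ + 8 = 0.
Eigenvalues λ = 4, 2.
For λ=4: (A-λI) row 1 is [-2, 0], so an eigenvector is (0, 1).
For λ=2: (A-λI) row 2 is [-4, 2], so an eigenvector is (-1, -2).
General solution: c_1e^(4t)(0,1) + c_2e^(2t)(-1,-2).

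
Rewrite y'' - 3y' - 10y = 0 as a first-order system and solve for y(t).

y(t) = c_1e^(-2t) + c_2e^(5t)

Let x_1 = y, x_2 = y'. Then x_1' = x_2 and x_2' = 10x_1 + 3x_2.
A = [[0,1],[10,3]]; det(A-λI) = λ^2 - 3λ - 10.
Eigenvalues λ = -2, 5 with eigenvectors (1,-2), (1,5).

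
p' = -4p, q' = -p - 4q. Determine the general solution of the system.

Coefficient matrix A = [[-4, 0], [-1, -4]].
Characteristic polynomial det(A - λI) = λ^2 + 8λ + 16 = 0.
Single eigenvalue λ = -4 with algebraic multiplicity 2.
Eigenvector v = (0,-1); generalized eigenvector w with (A-λI)w=v is (1,0).
General solution: e^(-4t)[K_1·v + K_2·(t·v + w)].

p(t) = K_2e^(-4t), q(t) = -K_1e^(-4t) - K_2te^(-4t)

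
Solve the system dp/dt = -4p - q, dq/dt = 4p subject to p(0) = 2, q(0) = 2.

p(t) = -6te^(-2t) + 2e^(-2t), q(t) = 12te^(-2t) + 2e^(-2t)

Coefficient matrix A = [[-4, -1], [4, 0]].
Characteristic polynomial det(A - λI) = λ^2 + 4λ + 4 = 0.
Single eigenvalue λ = -2 with algebraic multiplicity 2.
Eigenvector v = (1,-2); generalized eigenvector w with (A-λI)w=v is (1,-3).
General solution: e^(-2t)[K_1·v + K_2·(t·v + w)].
Applying p(0)=2, q(0)=2 gives K_1=8, K_2=-6.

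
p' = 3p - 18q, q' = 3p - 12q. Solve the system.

Coefficient matrix A = [[3, -18], [3, -12]].
Characteristic polynomial det(A - λI) = λ^2 + 9λ + 18 = 0.
Eigenvalues λ = -6, -3.
For λ=-6: (A-λI) row 1 is [9, -18], so an eigenvector is (2, 1).
For λ=-3: (A-λI) row 1 is [6, -18], so an eigenvector is (3, 1).
General solution: K_1e^(-6t)(2,1) + K_2e^(-3t)(3,1).

p(t) = 2K_1e^(-6t) + 3K_2e^(-3t), q(t) = K_1e^(-6t) + K_2e^(-3t)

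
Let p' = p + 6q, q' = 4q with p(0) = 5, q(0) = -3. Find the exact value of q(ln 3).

A = [[1,6],[0,4]]; eigenvalues λ = 4, 1.
Eigenvectors: (-2,-1) for λ=4, (-1,0) for λ=1.
From the initial condition, c_1 = 3, c_2 = -11.
q(ln 3) = (3)(3^4)(-1) + (-11)(3^1)(0) = -243.

-243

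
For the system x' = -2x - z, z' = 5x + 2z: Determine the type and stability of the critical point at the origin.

A = [[-2,-1],[5,2]]; det(A-λI) = λ^2 + 1.
λ = 0 ± i: zero real part.

center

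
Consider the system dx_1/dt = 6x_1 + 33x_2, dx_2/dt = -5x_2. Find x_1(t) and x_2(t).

x_1(t) = c_1e^(6t) + 3c_2e^(-5t), x_2(t) = -c_2e^(-5t)

Coefficient matrix A = [[6, 33], [0, -5]].
Characteristic polynomial det(A - λI) = λ^2 - λ - 30 = 0.
Eigenvalues λ = 6, -5.
For λ=6: (A-λI) row 1 is [0, 33], so an eigenvector is (1, 0).
For λ=-5: (A-λI) row 1 is [11, 33], so an eigenvector is (3, -1).
General solution: c_1e^(6t)(1,0) + c_2e^(-5t)(3,-1).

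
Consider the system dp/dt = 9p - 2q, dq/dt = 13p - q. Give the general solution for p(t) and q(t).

Coefficient matrix A = [[9, -2], [13, -1]].
Characteristic polynomial det(A - λI) = λ^2 - 8λ + 17 = 0.
Eigenvalues λ = 4 ± i (complex conjugate pair).
For λ=4+i: an eigenvector is (-1,-3) - i(1,2) = (-1 - i, -3 - 2i).
A real fundamental pair from Re and Im of e^((4+i)t)v: X_1 = e^(4t)(cos(t)·(-1,-3) + sin(t)·(1,2)), X_2 = e^(4t)(sin(t)·(-1,-3) - cos(t)·(1,2)).
General solution: c_1X_1 + c_2X_2.

p(t) = c_1e^(4t)sin(t) - c_1e^(4t)cos(t) - c_2e^(4t)sin(t) - c_2e^(4t)cos(t), q(t) = 2c_1e^(4t)sin(t) - 3c_1e^(4t)cos(t) - 3c_2e^(4t)sin(t) - 2c_2e^(4t)cos(t)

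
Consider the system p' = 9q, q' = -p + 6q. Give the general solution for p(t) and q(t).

p(t) = 3c_1e^(3t) + 3c_2te^(3t) + 2c_2e^(3t), q(t) = c_1e^(3t) + c_2te^(3t) + c_2e^(3t)

Coefficient matrix A = [[0, 9], [-1, 6]].
Characteristic polynomial det(A - λI) = λ^2 - 6λ + 9 = 0.
Single eigenvalue λ = 3 with algebraic multiplicity 2.
Eigenvector v = (3,1); generalized eigenvector w with (A-λI)w=v is (2,1).
General solution: e^(3t)[c_1·v + c_2·(t·v + w)].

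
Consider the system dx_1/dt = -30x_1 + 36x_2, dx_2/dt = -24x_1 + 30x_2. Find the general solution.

Coefficient matrix A = [[-30, 36], [-24, 30]].
Characteristic polynomial det(A - λI) = λ^2 - 36 = 0.
Eigenvalues λ = 6, -6.
For λ=6: (A-λI) row 1 is [-36, 36], so an eigenvector is (1, 1).
For λ=-6: (A-λI) row 1 is [-24, 36], so an eigenvector is (-3, -2).
General solution: K_1e^(6t)(1,1) + K_2e^(-6t)(-3,-2).

x_1(t) = K_1e^(6t) - 3K_2e^(-6t), x_2(t) = K_1e^(6t) - 2K_2e^(-6t)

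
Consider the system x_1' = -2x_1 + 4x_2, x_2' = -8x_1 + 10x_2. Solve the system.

x_1(t) = -C_1e^(6t) - C_2e^(2t), x_2(t) = -2C_1e^(6t) - C_2e^(2t)

Coefficient matrix A = [[-2, 4], [-8, 10]].
Characteristic polynomial det(A - λI) = λ^2 - 8λ + 12 = 0.
Eigenvalues λ = 6, 2.
For λ=6: (A-λI) row 1 is [-8, 4], so an eigenvector is (-1, -2).
For λ=2: (A-λI) row 1 is [-4, 4], so an eigenvector is (-1, -1).
General solution: C_1e^(6t)(-1,-2) + C_2e^(2t)(-1,-1).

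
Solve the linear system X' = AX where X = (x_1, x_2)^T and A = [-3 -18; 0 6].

Coefficient matrix A = [[-3, -18], [0, 6]].
Characteristic polynomial det(A - λI) = λ^2 - 3λ - 18 = 0.
Eigenvalues λ = 6, -3.
For λ=6: (A-λI) row 1 is [-9, -18], so an eigenvector is (-2, 1).
For λ=-3: (A-λI) row 1 is [0, -18], so an eigenvector is (1, 0).
General solution: c_1e^(6t)(-2,1) + c_2e^(-3t)(1,0).

x_1(t) = -2c_1e^(6t) + c_2e^(-3t), x_2(t) = c_1e^(6t)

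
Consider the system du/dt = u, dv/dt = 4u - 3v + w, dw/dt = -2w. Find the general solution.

u(t) = C_3e^(t), v(t) = -C_1e^(-3t) + C_2e^(-2t) + C_3e^(t), w(t) = C_2e^(-2t)

Coefficient matrix A = [[1, 0, 0], [4, -3, 1], [0, 0, -2]].
det(A - λI) = 0 gives eigenvalues λ = -3, -2, 1.
For λ=-3: eigenvector (0,-1,0).
For λ=-2: eigenvector (0,1,1).
For λ=1: eigenvector (1,1,0).
General solution: C_1e^(-3t)(0,-1,0) + C_2e^(-2t)(0,1,1) + C_3e^(t)(1,1,0).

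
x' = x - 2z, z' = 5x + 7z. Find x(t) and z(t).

x(t) = K_1e^(4t)sin(t) + K_1e^(4t)cos(t) + K_2e^(4t)sin(t) - K_2e^(4t)cos(t), z(t) = -K_1e^(4t)sin(t) - 2K_1e^(4t)cos(t) - 2K_2e^(4t)sin(t) + K_2e^(4t)cos(t)

Coefficient matrix A = [[1, -2], [5, 7]].
Characteristic polynomial det(A - λI) = λ^2 - 8λ + 17 = 0.
Eigenvalues λ = 4 ± i (complex conjugate pair).
For λ=4+i: an eigenvector is (1,-2) - i(1,-1) = (1 - i, -2 + i).
A real fundamental pair from Re and Im of e^((4+i)t)v: X_1 = e^(4t)(cos(t)·(1,-2) + sin(t)·(1,-1)), X_2 = e^(4t)(sin(t)·(1,-2) - cos(t)·(1,-1)).
General solution: K_1X_1 + K_2X_2.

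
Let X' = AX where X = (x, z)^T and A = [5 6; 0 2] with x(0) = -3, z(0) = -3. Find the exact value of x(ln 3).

-2133

A = [[5,6],[0,2]]; eigenvalues λ = 2, 5.
Eigenvectors: (2,-1) for λ=2, (-1,0) for λ=5.
From the initial condition, c_1 = 3, c_2 = 9.
x(ln 3) = (3)(3^2)(2) + (9)(3^5)(-1) = -2133.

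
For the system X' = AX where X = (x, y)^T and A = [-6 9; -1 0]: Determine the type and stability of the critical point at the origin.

stable improper node

A = [[-6,9],[-1,0]]; det(A-λI) = λ^2 + 6λ + 9.
repeated λ = -3 with a single eigenvector.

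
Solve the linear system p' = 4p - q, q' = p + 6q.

p(t) = -K_1e^(5t) - K_2te^(5t) + 2K_2e^(5t), q(t) = K_1e^(5t) + K_2te^(5t) - K_2e^(5t)

Coefficient matrix A = [[4, -1], [1, 6]].
Characteristic polynomial det(A - λI) = λ^2 - 10λ + 25 = 0.
Single eigenvalue λ = 5 with algebraic multiplicity 2.
Eigenvector v = (-1,1); generalized eigenvector w with (A-λI)w=v is (2,-1).
General solution: e^(5t)[K_1·v + K_2·(t·v + w)].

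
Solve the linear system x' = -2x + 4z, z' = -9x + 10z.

x(t) = -2c_1e^(4t) - 2c_2te^(4t) + c_2e^(4t), z(t) = -3c_1e^(4t) - 3c_2te^(4t) + c_2e^(4t)

Coefficient matrix A = [[-2, 4], [-9, 10]].
Characteristic polynomial det(A - λI) = λ^2 - 8λ + 16 = 0.
Single eigenvalue λ = 4 with algebraic multiplicity 2.
Eigenvector v = (-2,-3); generalized eigenvector w with (A-λI)w=v is (1,1).
General solution: e^(4t)[c_1·v + c_2·(t·v + w)].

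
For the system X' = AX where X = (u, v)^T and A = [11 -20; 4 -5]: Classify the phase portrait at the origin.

unstable spiral

A = [[11,-20],[4,-5]]; det(A-λI) = λ^2 - 6λ + 25.
λ = 3 ± 4i: positive real part.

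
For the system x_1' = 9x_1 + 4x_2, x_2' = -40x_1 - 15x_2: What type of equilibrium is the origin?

stable spiral

A = [[9,4],[-40,-15]]; det(A-λI) = λ^2 + 6λ + 25.
λ = -3 ± 4i: negative real part.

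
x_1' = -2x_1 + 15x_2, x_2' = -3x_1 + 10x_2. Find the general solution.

x_1(t) = 2C_1e^(4t)sin(3t) - C_1e^(4t)cos(3t) - C_2e^(4t)sin(3t) - 2C_2e^(4t)cos(3t), x_2(t) = C_1e^(4t)sin(3t) - C_2e^(4t)cos(3t)

Coefficient matrix A = [[-2, 15], [-3, 10]].
Characteristic polynomial det(A - λI) = λ^2 - 8λ + 25 = 0.
Eigenvalues λ = 4 ± 3i (complex conjugate pair).
For λ=4+3i: an eigenvector is (-1,0) - i(2,1) = (-1 - 2i, 0 - i).
A real fundamental pair from Re and Im of e^((4+3i)t)v: X_1 = e^(4t)(cos(3t)·(-1,0) + sin(3t)·(2,1)), X_2 = e^(4t)(sin(3t)·(-1,0) - cos(3t)·(2,1)).
General solution: C_1X_1 + C_2X_2.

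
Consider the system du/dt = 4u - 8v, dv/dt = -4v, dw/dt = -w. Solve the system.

Coefficient matrix A = [[4, -8, 0], [0, -4, 0], [0, 0, -1]].
det(A - λI) = 0 gives eigenvalues λ = 4, -4, -1.
For λ=4: eigenvector (1,0,0).
For λ=-4: eigenvector (1,1,0).
For λ=-1: eigenvector (0,0,1).
General solution: C_1e^(4t)(1,0,0) + C_2e^(-4t)(1,1,0) + C_3e^(-t)(0,0,1).

u(t) = C_1e^(4t) + C_2e^(-4t), v(t) = C_2e^(-4t), w(t) = C_3e^(-t)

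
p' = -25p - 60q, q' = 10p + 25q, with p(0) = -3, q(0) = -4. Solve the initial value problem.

p(t) = 30e^(5t) - 33e^(-5t), q(t) = -15e^(5t) + 11e^(-5t)

Coefficient matrix A = [[-25, -60], [10, 25]].
Characteristic polynomial det(A - λI) = λ^2 - 25 = 0.
Eigenvalues λ = 5, -5.
For λ=5: (A-λI) row 1 is [-30, -60], so an eigenvector is (-2, 1).
For λ=-5: (A-λI) row 1 is [-20, -60], so an eigenvector is (3, -1).
General solution: C_1e^(5t)(-2,1) + C_2e^(-5t)(3,-1).
Applying p(0)=-3, q(0)=-4 gives C_1=-15, C_2=-11.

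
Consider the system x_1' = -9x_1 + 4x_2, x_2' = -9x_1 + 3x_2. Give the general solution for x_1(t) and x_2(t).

Coefficient matrix A = [[-9, 4], [-9, 3]].
Characteristic polynomial det(A - λI) = λ^2 + 6λ + 9 = 0.
Single eigenvalue λ = -3 with algebraic multiplicity 2.
Eigenvector v = (-2,-3); generalized eigenvector w with (A-λI)w=v is (1,1).
General solution: e^(-3t)[C_1·v + C_2·(t·v + w)].

x_1(t) = -2C_1e^(-3t) - 2C_2te^(-3t) + C_2e^(-3t), x_2(t) = -3C_1e^(-3t) - 3C_2te^(-3t) + C_2e^(-3t)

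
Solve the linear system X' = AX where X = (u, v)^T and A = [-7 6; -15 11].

Coefficient matrix A = [[-7, 6], [-15, 11]].
Characteristic polynomial det(A - λI) = λ^2 - 4λ + 13 = 0.
Eigenvalues λ = 2 ± 3i (complex conjugate pair).
For λ=2+3i: an eigenvector is (-1,-1) - i(1,2) = (-1 - i, -1 - 2i).
A real fundamental pair from Re and Im of e^((2+3i)t)v: X_1 = e^(2t)(cos(3t)·(-1,-1) + sin(3t)·(1,2)), X_2 = e^(2t)(sin(3t)·(-1,-1) - cos(3t)·(1,2)).
General solution: C_1X_1 + C_2X_2.

u(t) = C_1e^(2t)sin(3t) - C_1e^(2t)cos(3t) - C_2e^(2t)sin(3t) - C_2e^(2t)cos(3t), v(t) = 2C_1e^(2t)sin(3t) - C_1e^(2t)cos(3t) - C_2e^(2t)sin(3t) - 2C_2e^(2t)cos(3t)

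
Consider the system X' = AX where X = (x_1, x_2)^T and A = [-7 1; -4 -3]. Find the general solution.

Coefficient matrix A = [[-7, 1], [-4, -3]].
Characteristic polynomial det(A - λI) = λ^2 + 10λ + 25 = 0.
Single eigenvalue λ = -5 with algebraic multiplicity 2.
Eigenvector v = (-1,-2); generalized eigenvector w with (A-λI)w=v is (1,1).
General solution: e^(-5t)[c_1·v + c_2·(t·v + w)].

x_1(t) = -c_1e^(-5t) - c_2te^(-5t) + c_2e^(-5t), x_2(t) = -2c_1e^(-5t) - 2c_2te^(-5t) + c_2e^(-5t)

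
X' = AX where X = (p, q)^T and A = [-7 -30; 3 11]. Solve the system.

Coefficient matrix A = [[-7, -30], [3, 11]].
Characteristic polynomial det(A - λI) = λ^2 - 4λ + 13 = 0.
Eigenvalues λ = 2 ± 3i (complex conjugate pair).
For λ=2+3i: an eigenvector is (1,0) - i(-3,1) = (1 + 3i, 0 - i).
A real fundamental pair from Re and Im of e^((2+3i)t)v: X_1 = e^(2t)(cos(3t)·(1,0) + sin(3t)·(-3,1)), X_2 = e^(2t)(sin(3t)·(1,0) - cos(3t)·(-3,1)).
General solution: K_1X_1 + K_2X_2.

p(t) = -3K_1e^(2t)sin(3t) + K_1e^(2t)cos(3t) + K_2e^(2t)sin(3t) + 3K_2e^(2t)cos(3t), q(t) = K_1e^(2t)sin(3t) - K_2e^(2t)cos(3t)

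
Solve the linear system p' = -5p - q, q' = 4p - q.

p(t) = K_1e^(-3t) + K_2te^(-3t) - 2K_2e^(-3t), q(t) = -2K_1e^(-3t) - 2K_2te^(-3t) + 3K_2e^(-3t)

Coefficient matrix A = [[-5, -1], [4, -1]].
Characteristic polynomial det(A - λI) = λ^2 + 6λ + 9 = 0.
Single eigenvalue λ = -3 with algebraic multiplicity 2.
Eigenvector v = (1,-2); generalized eigenvector w with (A-λI)w=v is (-2,3).
General solution: e^(-3t)[K_1·v + K_2·(t·v + w)].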